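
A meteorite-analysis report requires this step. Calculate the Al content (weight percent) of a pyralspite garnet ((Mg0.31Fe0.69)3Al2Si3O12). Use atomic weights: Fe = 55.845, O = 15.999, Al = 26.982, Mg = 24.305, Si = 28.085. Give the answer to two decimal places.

Formula mass = 0.93·24.305 + 2.07·55.845 + 2·26.982 + 3·28.085 + 12·15.999 = 468.410 g/mol, of which 53.964 g is Al.
So Al makes up 53.964/468.410 = 0.1152 of the mass, i.e. 11.52%.

11.52 weight percent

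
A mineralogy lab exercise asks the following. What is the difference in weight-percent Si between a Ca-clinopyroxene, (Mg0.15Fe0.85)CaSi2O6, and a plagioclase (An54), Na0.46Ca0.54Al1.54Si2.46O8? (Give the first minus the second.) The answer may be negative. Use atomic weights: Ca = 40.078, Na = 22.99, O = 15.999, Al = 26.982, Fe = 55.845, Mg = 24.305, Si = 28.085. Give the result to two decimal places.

-2.43 percentage points

First mineral: 56.170 g Si in 243.356 g formula = 23.08 wt% Si.
Second mineral: 69.089 g Si in 270.851 g formula = 25.51 wt% Si.
23.08% − 25.51% gives a difference of -2.43 percentage points.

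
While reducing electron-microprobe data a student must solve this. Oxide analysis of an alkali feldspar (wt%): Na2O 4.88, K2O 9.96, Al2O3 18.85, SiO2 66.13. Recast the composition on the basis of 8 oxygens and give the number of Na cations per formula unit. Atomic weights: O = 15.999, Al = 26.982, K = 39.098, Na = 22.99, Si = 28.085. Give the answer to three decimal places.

0.428 Na apfu

Na2O: 4.88/61.979 = 0.07874 mol → 0.15748 mol Na, 0.07874 mol O.
K2O: 9.96/94.195 = 0.10574 mol → 0.21148 mol K, 0.10574 mol O.
Al2O3: 18.85/101.961 = 0.18487 mol → 0.36974 mol Al, 0.55461 mol O.
SiO2: 66.13/60.083 = 1.10064 mol → 1.10064 mol Si, 2.20128 mol O.
Total oxygen = 2.94037 mol. Normalization factor = 8/2.94037 = 2.72075.
Na per 8 O = 0.15748 × 2.72075 = 0.428.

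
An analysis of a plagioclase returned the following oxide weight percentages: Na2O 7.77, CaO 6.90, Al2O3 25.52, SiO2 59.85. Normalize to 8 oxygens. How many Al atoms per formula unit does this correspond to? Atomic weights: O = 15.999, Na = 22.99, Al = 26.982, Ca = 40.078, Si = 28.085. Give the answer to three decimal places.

1.339 Al apfu

Na2O: 7.77/61.979 = 0.12537 mol → 0.25074 mol Na, 0.12537 mol O.
CaO: 6.90/56.077 = 0.12305 mol → 0.12305 mol Ca, 0.12305 mol O.
Al2O3: 25.52/101.961 = 0.25029 mol → 0.50058 mol Al, 0.75087 mol O.
SiO2: 59.85/60.083 = 0.99612 mol → 0.99612 mol Si, 1.99224 mol O.
Total oxygen = 2.99153 mol. Normalization factor = 8/2.99153 = 2.67422.
Al per 8 O = 0.50058 × 2.67422 = 1.339.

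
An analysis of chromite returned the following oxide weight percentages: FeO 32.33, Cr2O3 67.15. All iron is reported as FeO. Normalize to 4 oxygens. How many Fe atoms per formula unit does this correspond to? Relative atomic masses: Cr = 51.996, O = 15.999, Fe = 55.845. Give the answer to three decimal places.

1.014 Fe apfu

32.33 wt% FeO ÷ 71.844 g/mol = 0.45000 mol, giving 0.45000 Fe and 0.45000 O.
67.15 wt% Cr2O3 ÷ 151.989 g/mol = 0.44181 mol, giving 0.88362 Cr and 1.32543 O.
Oxygen sums to 1.77543; scaling by 4/1.77543 = 2.25298 puts the formula on 4 O.
Fe: 0.45000 × 2.25298 = 1.014 atoms per formula unit.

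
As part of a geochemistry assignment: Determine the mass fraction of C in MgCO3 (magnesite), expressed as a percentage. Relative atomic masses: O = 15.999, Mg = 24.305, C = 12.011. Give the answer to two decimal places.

Molar mass of MgCO3: 1*24.305 + 1*12.011 + 3*15.999 = 84.313 g/mol.
Mass of C per formula unit: 1 × 12.011 = 12.011 g.
Weight fraction C = 12.011 / 84.313 = 0.1425.

14.25 wt%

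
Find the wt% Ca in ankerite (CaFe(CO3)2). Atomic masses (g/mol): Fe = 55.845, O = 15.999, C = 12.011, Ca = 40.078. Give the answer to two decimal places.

M(CaFe(CO3)2) = 215.939 g/mol.
Ca contributes 1 × 40.078 = 40.078 g per mole.
40.078/215.939 = 0.1856 → 18.56%.

18.56 wt%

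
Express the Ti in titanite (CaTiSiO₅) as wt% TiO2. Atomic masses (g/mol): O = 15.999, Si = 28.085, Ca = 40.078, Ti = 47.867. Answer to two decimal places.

40.74 wt%

M(CaTiSiO₅) = 196.025 g/mol; M(TiO2) = 79.865 g/mol.
Moles TiO2 per formula unit = 1 Ti ÷ 1 = 1.0000.
TiO2 fraction = (1.0000 × 79.865) / 196.025 = 79.865/196.025 = 0.4074.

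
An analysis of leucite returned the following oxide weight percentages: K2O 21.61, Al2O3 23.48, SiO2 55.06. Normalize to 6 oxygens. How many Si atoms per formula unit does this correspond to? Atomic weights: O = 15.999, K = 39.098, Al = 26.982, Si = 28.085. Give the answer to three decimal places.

K2O (M=94.195): mol = 0.22942; K = 0.45884, O = 0.22942.
Al2O3 (M=101.961): mol = 0.23028; Al = 0.46056, O = 0.69084.
SiO2 (M=60.083): mol = 0.91640; Si = 0.91640, O = 1.83280.
ΣO = 2.75306; factor = 6/ΣO = 2.17939.
Si apfu = 0.91640 × 2.17939 = 1.997.

1.997 Si apfu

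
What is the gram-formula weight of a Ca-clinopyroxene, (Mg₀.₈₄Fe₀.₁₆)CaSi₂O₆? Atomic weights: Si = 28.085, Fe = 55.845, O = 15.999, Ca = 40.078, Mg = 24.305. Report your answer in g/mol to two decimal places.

The formula mass is the sum 0.84×24.305 + 0.16×55.845 + 1×40.078 + 2×28.085 + 6×15.999.

221.59 g/mol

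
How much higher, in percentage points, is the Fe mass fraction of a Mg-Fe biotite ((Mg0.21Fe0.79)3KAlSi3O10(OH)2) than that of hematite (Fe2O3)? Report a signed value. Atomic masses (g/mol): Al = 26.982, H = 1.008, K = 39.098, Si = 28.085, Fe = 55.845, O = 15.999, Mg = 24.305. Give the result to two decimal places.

First mineral: 132.353 g Fe in 492.004 g formula = 26.90 wt% Fe.
Second mineral: 111.690 g Fe in 159.687 g formula = 69.94 wt% Fe.
26.90% − 69.94% gives a difference of -43.04 percentage points.

-43.04 percentage points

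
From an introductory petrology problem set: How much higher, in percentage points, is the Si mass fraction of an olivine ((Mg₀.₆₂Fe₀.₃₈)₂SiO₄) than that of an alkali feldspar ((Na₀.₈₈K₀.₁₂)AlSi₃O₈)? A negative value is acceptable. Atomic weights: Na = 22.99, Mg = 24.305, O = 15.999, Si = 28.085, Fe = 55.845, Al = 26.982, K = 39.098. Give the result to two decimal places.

M((Mg₀.₆₂Fe₀.₃₈)₂SiO₄) = 164.661 g/mol, so wt% Si = 28.085/164.661 × 100 = 17.06%.
M((Na₀.₈₈K₀.₁₂)AlSi₃O₈) = 264.152 g/mol, so wt% Si = 84.255/264.152 × 100 = 31.90%.
17.06 − 31.90 = -14.84 pp.

-14.84 percentage points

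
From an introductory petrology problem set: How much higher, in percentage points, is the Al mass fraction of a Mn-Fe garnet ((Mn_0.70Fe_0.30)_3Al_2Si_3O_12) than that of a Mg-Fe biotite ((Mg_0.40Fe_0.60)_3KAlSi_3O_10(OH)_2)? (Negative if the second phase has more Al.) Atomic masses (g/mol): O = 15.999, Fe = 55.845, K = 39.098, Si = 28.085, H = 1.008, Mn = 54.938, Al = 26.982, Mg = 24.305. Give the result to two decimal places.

First mineral: 53.964 g Al in 495.837 g formula = 10.88 wt% Al.
Second mineral: 26.982 g Al in 474.026 g formula = 5.69 wt% Al.
10.88% − 5.69% gives a difference of 5.19 percentage points.

5.19 percentage points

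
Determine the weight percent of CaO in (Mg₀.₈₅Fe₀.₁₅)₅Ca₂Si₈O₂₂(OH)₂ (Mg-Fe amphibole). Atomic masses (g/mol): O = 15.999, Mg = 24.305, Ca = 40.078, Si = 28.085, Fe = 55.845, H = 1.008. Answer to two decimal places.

Formula mass = 836.008 g/mol.
2 Ca → 2.0000 mol CaO per formula unit; M(CaO) = 56.077, so CaO mass = 112.154 g.
112.154/836.008 × 100 = 13.42 wt%.

13.42 wt%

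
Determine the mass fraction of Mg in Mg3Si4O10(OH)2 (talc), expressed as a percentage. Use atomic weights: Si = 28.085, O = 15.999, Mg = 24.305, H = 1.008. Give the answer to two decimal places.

Molar mass of Mg3Si4O10(OH)2: 3*24.305 + 4*28.085 + 12*15.999 + 2*1.008 = 379.259 g/mol.
Mass of Mg per formula unit: 3 × 24.305 = 72.915 g.
Weight fraction Mg = 72.915 / 379.259 = 0.1923.

19.23 weight percent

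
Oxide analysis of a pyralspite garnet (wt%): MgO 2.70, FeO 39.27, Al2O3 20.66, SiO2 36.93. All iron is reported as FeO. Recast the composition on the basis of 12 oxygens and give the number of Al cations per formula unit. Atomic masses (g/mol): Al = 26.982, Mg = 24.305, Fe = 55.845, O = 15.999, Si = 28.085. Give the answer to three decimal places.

1.984 Al apfu

MgO: 2.70/40.304 = 0.06699 mol → 0.06699 mol Mg, 0.06699 mol O.
FeO: 39.27/71.844 = 0.54660 mol → 0.54660 mol Fe, 0.54660 mol O.
Al2O3: 20.66/101.961 = 0.20263 mol → 0.40526 mol Al, 0.60789 mol O.
SiO2: 36.93/60.083 = 0.61465 mol → 0.61465 mol Si, 1.22930 mol O.
Total oxygen = 2.45078 mol. Normalization factor = 12/2.45078 = 4.89640.
Al per 12 O = 0.40526 × 4.89640 = 1.984.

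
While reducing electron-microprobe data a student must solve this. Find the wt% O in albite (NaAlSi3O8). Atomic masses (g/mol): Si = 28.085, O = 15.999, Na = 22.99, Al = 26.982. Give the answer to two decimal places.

48.81 weight percent

Formula mass = 1*22.99 + 1*26.982 + 3*28.085 + 8*15.999 = 262.219 g/mol, of which 127.992 g is O.
So O makes up 127.992/262.219 = 0.4881 of the mass, i.e. 48.81%.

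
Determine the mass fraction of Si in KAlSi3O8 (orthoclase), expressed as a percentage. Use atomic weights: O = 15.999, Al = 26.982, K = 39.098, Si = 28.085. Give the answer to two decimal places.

30.27 wt%

Formula mass = 1×39.098 + 1×26.982 + 3×28.085 + 8×15.999 = 278.327 g/mol, of which 84.255 g is Si.
So Si makes up 84.255/278.327 = 0.3027 of the mass, i.e. 30.27%.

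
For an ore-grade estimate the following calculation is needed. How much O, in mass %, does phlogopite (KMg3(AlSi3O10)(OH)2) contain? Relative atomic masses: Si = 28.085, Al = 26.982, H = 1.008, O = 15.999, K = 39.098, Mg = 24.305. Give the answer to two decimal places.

46.01 mass %

Formula mass = 1·39.098 + 3·24.305 + 1·26.982 + 3·28.085 + 12·15.999 + 2·1.008 = 417.254 g/mol, of which 191.988 g is O.
So O makes up 191.988/417.254 = 0.4601 of the mass, i.e. 46.01%.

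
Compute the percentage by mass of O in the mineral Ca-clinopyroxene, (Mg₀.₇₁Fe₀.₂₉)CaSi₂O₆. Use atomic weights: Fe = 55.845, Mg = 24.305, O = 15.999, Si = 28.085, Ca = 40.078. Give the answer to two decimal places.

Molar mass of (Mg₀.₇₁Fe₀.₂₉)CaSi₂O₆: 0.71*24.305 + 0.29*55.845 + 1*40.078 + 2*28.085 + 6*15.999 = 225.694 g/mol.
Mass of O per formula unit: 6 × 15.999 = 95.994 g.
Weight fraction O = 95.994 / 225.694 = 0.4253.

42.53 wt%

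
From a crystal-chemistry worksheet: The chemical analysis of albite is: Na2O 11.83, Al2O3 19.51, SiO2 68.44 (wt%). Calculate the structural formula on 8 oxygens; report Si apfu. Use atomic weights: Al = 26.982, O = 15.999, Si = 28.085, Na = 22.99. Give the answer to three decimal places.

2.995 Si apfu

11.83 wt% Na2O ÷ 61.979 g/mol = 0.19087 mol, giving 0.38174 Na and 0.19087 O.
19.51 wt% Al2O3 ÷ 101.961 g/mol = 0.19135 mol, giving 0.38270 Al and 0.57405 O.
68.44 wt% SiO2 ÷ 60.083 g/mol = 1.13909 mol, giving 1.13909 Si and 2.27818 O.
Oxygen sums to 3.04310; scaling by 8/3.04310 = 2.62890 puts the formula on 8 O.
Si: 1.13909 × 2.62890 = 2.995 atoms per formula unit.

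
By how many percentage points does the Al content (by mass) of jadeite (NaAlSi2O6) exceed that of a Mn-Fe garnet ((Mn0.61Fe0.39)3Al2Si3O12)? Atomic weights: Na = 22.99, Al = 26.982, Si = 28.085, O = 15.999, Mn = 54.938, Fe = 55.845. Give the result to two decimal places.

2.47 percentage points

Al in NaAlSi2O6: molar mass 202.136 g/mol; 1×26.982 = 26.982 g → 13.35 wt%.
Al in (Mn0.61Fe0.39)3Al2Si3O12: molar mass 496.082 g/mol; 2×26.982 = 53.964 g → 10.88 wt%.
Difference = 13.35 − 10.88 = 2.47 percentage points.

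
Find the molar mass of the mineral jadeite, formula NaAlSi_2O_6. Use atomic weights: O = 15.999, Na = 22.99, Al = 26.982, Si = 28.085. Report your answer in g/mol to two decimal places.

Na: 1 × 22.99 = 22.9900
Al: 1 × 26.982 = 26.9820
Si: 2 × 28.085 = 56.1700
O: 6 × 15.999 = 95.9940
Summing the contributions gives the formula mass.

202.14 g/mol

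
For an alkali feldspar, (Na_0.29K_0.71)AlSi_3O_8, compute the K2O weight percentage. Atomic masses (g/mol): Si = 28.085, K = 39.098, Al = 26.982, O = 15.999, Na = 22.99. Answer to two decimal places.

12.22 wt%

Molar mass of (Na_0.29K_0.71)AlSi_3O_8 = 0.29×22.99 + 0.71×39.098 + 1×26.982 + 3×28.085 + 8×15.999 = 273.656 g/mol.
Each formula unit contains 0.71 K, equivalent to 0.71/2 = 0.3550 mol K2O.
M(K2O) = 2×39.098 + 1×15.999 = 94.195 g/mol.
Mass of K2O per formula unit = 0.3550 × 94.195 = 33.439 g.
K2O wt% = 33.439 / 273.656 × 100 = 12.22%.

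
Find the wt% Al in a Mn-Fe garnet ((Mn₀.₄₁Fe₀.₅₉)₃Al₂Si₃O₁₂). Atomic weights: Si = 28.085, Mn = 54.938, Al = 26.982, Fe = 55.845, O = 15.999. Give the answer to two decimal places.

M((Mn₀.₄₁Fe₀.₅₉)₃Al₂Si₃O₁₂) = 496.626 g/mol.
Al contributes 2 × 26.982 = 53.964 g per mole.
53.964/496.626 = 0.1087 → 10.87%.

10.87 mass %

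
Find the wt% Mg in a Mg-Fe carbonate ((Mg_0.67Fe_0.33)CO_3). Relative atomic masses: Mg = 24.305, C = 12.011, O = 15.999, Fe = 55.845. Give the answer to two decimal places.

17.19 weight percent

Formula mass = 0.67×24.305 + 0.33×55.845 + 1×12.011 + 3×15.999 = 94.721 g/mol, of which 16.284 g is Mg.
So Mg makes up 16.284/94.721 = 0.1719 of the mass, i.e. 17.19%.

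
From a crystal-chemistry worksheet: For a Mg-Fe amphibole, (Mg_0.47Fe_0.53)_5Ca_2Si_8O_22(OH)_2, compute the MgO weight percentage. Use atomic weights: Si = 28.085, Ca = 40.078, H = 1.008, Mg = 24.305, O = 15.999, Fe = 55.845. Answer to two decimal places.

10.57 wt%

Formula mass = 895.934 g/mol.
2.35 Mg → 2.3500 mol MgO per formula unit; M(MgO) = 40.304, so MgO mass = 94.714 g.
94.714/895.934 × 100 = 10.57 wt%.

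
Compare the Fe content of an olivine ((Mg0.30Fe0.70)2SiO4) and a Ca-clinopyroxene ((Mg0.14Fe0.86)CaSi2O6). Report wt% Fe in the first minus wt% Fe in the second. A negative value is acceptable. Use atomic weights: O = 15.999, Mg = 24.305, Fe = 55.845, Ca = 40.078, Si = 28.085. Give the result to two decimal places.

22.59 percentage points

M((Mg0.30Fe0.70)2SiO4) = 184.847 g/mol, so wt% Fe = 78.183/184.847 × 100 = 42.30%.
M((Mg0.14Fe0.86)CaSi2O6) = 243.671 g/mol, so wt% Fe = 48.027/243.671 × 100 = 19.71%.
42.30 − 19.71 = 22.59 pp.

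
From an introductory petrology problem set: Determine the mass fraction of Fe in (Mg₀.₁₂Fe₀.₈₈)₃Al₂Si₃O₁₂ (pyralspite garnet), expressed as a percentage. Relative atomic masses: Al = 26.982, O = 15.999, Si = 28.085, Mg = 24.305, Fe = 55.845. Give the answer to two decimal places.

M((Mg₀.₁₂Fe₀.₈₈)₃Al₂Si₃O₁₂) = 486.388 g/mol.
Fe contributes 2.64 × 55.845 = 147.431 g per mole.
147.431/486.388 = 0.3031 → 30.31%.

30.31 wt%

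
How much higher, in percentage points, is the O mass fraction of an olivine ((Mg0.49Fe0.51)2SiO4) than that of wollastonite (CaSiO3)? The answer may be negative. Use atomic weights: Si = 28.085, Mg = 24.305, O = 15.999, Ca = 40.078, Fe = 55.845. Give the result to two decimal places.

O in (Mg0.49Fe0.51)2SiO4: molar mass 172.862 g/mol; 4×15.999 = 63.996 g → 37.02 wt%.
O in CaSiO3: molar mass 116.160 g/mol; 3×15.999 = 47.997 g → 41.32 wt%.
Difference = 37.02 − 41.32 = -4.30 percentage points.

-4.30 percentage points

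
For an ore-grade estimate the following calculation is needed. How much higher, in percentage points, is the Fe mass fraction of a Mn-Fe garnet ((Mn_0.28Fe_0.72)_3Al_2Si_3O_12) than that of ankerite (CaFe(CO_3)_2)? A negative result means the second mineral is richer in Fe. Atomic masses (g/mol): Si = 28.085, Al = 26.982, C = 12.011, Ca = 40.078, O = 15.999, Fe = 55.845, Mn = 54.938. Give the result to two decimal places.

M((Mn_0.28Fe_0.72)_3Al_2Si_3O_12) = 496.980 g/mol, so wt% Fe = 120.625/496.980 × 100 = 24.27%.
M(CaFe(CO_3)_2) = 215.939 g/mol, so wt% Fe = 55.845/215.939 × 100 = 25.86%.
24.27 − 25.86 = -1.59 pp.

-1.59 percentage points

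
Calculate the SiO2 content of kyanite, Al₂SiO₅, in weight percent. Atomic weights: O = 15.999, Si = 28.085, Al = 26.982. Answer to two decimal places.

37.08 wt%

Formula mass = 162.044 g/mol.
1 Si → 1.0000 mol SiO2 per formula unit; M(SiO2) = 60.083, so SiO2 mass = 60.083 g.
60.083/162.044 × 100 = 37.08 wt%.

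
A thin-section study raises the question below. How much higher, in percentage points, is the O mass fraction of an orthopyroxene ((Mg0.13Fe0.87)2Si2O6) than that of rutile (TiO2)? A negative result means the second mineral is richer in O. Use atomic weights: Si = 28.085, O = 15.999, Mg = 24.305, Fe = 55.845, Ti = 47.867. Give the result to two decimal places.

O in (Mg0.13Fe0.87)2Si2O6: molar mass 255.654 g/mol; 6×15.999 = 95.994 g → 37.55 wt%.
O in TiO2: molar mass 79.865 g/mol; 2×15.999 = 31.998 g → 40.07 wt%.
Difference = 37.55 − 40.07 = -2.52 percentage points.

-2.52 percentage points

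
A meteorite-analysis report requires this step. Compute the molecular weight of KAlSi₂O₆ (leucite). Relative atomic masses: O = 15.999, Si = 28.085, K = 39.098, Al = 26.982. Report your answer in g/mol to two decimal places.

M = 1×39.098 + 1×26.982 + 2×28.085 + 6×15.999

218.24 g/mol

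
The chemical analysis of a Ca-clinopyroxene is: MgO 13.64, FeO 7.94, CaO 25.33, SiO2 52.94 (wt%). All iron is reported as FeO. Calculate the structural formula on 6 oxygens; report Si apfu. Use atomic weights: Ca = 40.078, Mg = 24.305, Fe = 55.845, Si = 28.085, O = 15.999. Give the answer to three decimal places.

1.985 Si apfu

MgO: 13.64/40.304 = 0.33843 mol → 0.33843 mol Mg, 0.33843 mol O.
FeO: 7.94/71.844 = 0.11052 mol → 0.11052 mol Fe, 0.11052 mol O.
CaO: 25.33/56.077 = 0.45170 mol → 0.45170 mol Ca, 0.45170 mol O.
SiO2: 52.94/60.083 = 0.88111 mol → 0.88111 mol Si, 1.76222 mol O.
Total oxygen = 2.66287 mol. Normalization factor = 6/2.66287 = 2.25321.
Si per 6 O = 0.88111 × 2.25321 = 1.985.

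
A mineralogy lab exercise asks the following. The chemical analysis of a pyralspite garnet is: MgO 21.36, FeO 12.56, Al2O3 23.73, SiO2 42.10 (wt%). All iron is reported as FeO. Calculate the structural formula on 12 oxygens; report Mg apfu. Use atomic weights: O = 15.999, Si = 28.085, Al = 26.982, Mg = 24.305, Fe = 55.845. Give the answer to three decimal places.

MgO (M=40.304): mol = 0.52997; Mg = 0.52997, O = 0.52997.
FeO (M=71.844): mol = 0.17482; Fe = 0.17482, O = 0.17482.
Al2O3 (M=101.961): mol = 0.23274; Al = 0.46548, O = 0.69822.
SiO2 (M=60.083): mol = 0.70070; Si = 0.70070, O = 1.40140.
ΣO = 2.80441; factor = 12/ΣO = 4.27897.
Mg apfu = 0.52997 × 4.27897 = 2.268.

2.268 Mg apfu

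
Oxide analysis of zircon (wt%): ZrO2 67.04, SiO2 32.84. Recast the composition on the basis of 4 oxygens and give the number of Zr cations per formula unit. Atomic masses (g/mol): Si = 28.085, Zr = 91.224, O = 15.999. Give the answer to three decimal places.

0.998 Zr apfu

67.04 wt% ZrO2 ÷ 123.222 g/mol = 0.54406 mol, giving 0.54406 Zr and 1.08812 O.
32.84 wt% SiO2 ÷ 60.083 g/mol = 0.54658 mol, giving 0.54658 Si and 1.09316 O.
Oxygen sums to 2.18128; scaling by 4/2.18128 = 1.83379 puts the formula on 4 O.
Zr: 0.54406 × 1.83379 = 0.998 atoms per formula unit.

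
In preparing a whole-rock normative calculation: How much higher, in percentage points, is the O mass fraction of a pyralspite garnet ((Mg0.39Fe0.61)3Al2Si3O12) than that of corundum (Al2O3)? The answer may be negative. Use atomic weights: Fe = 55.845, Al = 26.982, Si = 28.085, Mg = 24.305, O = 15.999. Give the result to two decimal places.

M((Mg0.39Fe0.61)3Al2Si3O12) = 460.840 g/mol, so wt% O = 191.988/460.840 × 100 = 41.66%.
M(Al2O3) = 101.961 g/mol, so wt% O = 47.997/101.961 × 100 = 47.07%.
41.66 − 47.07 = -5.41 pp.

-5.41 percentage points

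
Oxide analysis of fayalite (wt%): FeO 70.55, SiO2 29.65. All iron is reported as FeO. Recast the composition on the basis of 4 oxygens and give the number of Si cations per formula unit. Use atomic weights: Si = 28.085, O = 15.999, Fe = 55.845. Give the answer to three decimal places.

FeO (M=71.844): mol = 0.98199; Fe = 0.98199, O = 0.98199.
SiO2 (M=60.083): mol = 0.49348; Si = 0.49348, O = 0.98696.
ΣO = 1.96895; factor = 4/ΣO = 2.03154.
Si apfu = 0.49348 × 2.03154 = 1.003.

1.003 Si apfu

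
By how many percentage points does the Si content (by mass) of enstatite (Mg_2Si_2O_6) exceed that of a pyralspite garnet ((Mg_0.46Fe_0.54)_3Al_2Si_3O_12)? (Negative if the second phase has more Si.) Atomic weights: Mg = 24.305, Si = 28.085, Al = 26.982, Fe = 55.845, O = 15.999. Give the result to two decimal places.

9.43 percentage points

M(Mg_2Si_2O_6) = 200.774 g/mol, so wt% Si = 56.170/200.774 × 100 = 27.98%.
M((Mg_0.46Fe_0.54)_3Al_2Si_3O_12) = 454.217 g/mol, so wt% Si = 84.255/454.217 × 100 = 18.55%.
27.98 − 18.55 = 9.43 pp.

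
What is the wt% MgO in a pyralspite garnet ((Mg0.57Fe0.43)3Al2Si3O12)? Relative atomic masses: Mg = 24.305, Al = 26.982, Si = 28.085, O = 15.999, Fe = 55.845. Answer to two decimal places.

Molar mass of (Mg0.57Fe0.43)3Al2Si3O12 = 1.71×24.305 + 1.29×55.845 + 2×26.982 + 3×28.085 + 12×15.999 = 443.809 g/mol.
Each formula unit contains 1.71 Mg, equivalent to 1.71/1 = 1.7100 mol MgO.
M(MgO) = 1×24.305 + 1×15.999 = 40.304 g/mol.
Mass of MgO per formula unit = 1.7100 × 40.304 = 68.920 g.
MgO wt% = 68.920 / 443.809 × 100 = 15.53%.

15.53 wt%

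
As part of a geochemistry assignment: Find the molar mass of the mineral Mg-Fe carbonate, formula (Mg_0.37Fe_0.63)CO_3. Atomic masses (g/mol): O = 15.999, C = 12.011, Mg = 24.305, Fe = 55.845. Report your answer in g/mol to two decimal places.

M = 0.37×24.305 + 0.63×55.845 + 1×12.011 + 3×15.999

104.18 g/mol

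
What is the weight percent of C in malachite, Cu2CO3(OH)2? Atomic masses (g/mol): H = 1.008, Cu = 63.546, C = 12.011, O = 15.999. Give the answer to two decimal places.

5.43 wt%

M(Cu2CO3(OH)2) = 221.114 g/mol.
C contributes 1 × 12.011 = 12.011 g per mole.
12.011/221.114 = 0.0543 → 5.43%.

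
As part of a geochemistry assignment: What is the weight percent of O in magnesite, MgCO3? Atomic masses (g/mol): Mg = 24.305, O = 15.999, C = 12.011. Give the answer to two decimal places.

Formula mass = 1*24.305 + 1*12.011 + 3*15.999 = 84.313 g/mol, of which 47.997 g is O.
So O makes up 47.997/84.313 = 0.5693 of the mass, i.e. 56.93%.

56.93 wt%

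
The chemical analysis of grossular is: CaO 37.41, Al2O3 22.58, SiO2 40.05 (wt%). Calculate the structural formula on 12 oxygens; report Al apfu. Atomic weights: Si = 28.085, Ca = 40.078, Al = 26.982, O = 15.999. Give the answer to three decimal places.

1.995 Al apfu

37.41 wt% CaO ÷ 56.077 g/mol = 0.66712 mol, giving 0.66712 Ca and 0.66712 O.
22.58 wt% Al2O3 ÷ 101.961 g/mol = 0.22146 mol, giving 0.44292 Al and 0.66438 O.
40.05 wt% SiO2 ÷ 60.083 g/mol = 0.66658 mol, giving 0.66658 Si and 1.33316 O.
Oxygen sums to 2.66466; scaling by 12/2.66466 = 4.50339 puts the formula on 12 O.
Al: 0.44292 × 4.50339 = 1.995 atoms per formula unit.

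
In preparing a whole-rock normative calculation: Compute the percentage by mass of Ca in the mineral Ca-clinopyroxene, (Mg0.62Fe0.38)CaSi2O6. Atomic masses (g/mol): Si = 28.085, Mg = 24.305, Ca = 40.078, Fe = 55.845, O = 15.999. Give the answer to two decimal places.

Molar mass of (Mg0.62Fe0.38)CaSi2O6: 0.62*24.305 + 0.38*55.845 + 1*40.078 + 2*28.085 + 6*15.999 = 228.532 g/mol.
Mass of Ca per formula unit: 1 × 40.078 = 40.078 g.
Weight fraction Ca = 40.078 / 228.532 = 0.1754.

17.54 weight percent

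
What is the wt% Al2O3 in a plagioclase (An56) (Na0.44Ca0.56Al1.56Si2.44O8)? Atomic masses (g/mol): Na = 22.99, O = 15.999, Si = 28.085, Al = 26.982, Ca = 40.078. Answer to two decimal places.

Molar mass of Na0.44Ca0.56Al1.56Si2.44O8 = 0.44·22.99 + 0.56·40.078 + 1.56·26.982 + 2.44·28.085 + 8·15.999 = 271.171 g/mol.
Each formula unit contains 1.56 Al, equivalent to 1.56/2 = 0.7800 mol Al2O3.
M(Al2O3) = 2×26.982 + 3×15.999 = 101.961 g/mol.
Mass of Al2O3 per formula unit = 0.7800 × 101.961 = 79.530 g.
Al2O3 wt% = 79.530 / 271.171 × 100 = 29.33%.

29.33 wt%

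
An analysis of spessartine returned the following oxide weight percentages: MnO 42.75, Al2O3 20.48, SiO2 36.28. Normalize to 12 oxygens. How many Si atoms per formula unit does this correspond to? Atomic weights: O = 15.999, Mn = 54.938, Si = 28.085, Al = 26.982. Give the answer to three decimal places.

3.003 Si apfu

42.75 wt% MnO ÷ 70.937 g/mol = 0.60265 mol, giving 0.60265 Mn and 0.60265 O.
20.48 wt% Al2O3 ÷ 101.961 g/mol = 0.20086 mol, giving 0.40172 Al and 0.60258 O.
36.28 wt% SiO2 ÷ 60.083 g/mol = 0.60383 mol, giving 0.60383 Si and 1.20766 O.
Oxygen sums to 2.41289; scaling by 12/2.41289 = 4.97329 puts the formula on 12 O.
Si: 0.60383 × 4.97329 = 3.003 atoms per formula unit.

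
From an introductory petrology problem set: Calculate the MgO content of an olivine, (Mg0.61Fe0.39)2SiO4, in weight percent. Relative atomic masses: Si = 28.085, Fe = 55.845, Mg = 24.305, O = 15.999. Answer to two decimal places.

29.75 wt%

Formula mass = 165.292 g/mol.
1.22 Mg → 1.2200 mol MgO per formula unit; M(MgO) = 40.304, so MgO mass = 49.171 g.
49.171/165.292 × 100 = 29.75 wt%.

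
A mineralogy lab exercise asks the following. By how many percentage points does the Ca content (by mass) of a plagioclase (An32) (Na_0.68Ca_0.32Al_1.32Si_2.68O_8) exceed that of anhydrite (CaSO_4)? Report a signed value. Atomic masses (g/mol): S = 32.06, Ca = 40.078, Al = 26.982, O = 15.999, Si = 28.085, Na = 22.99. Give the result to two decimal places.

-24.64 percentage points

Ca in Na_0.68Ca_0.32Al_1.32Si_2.68O_8: molar mass 267.334 g/mol; 0.32×40.078 = 12.825 g → 4.80 wt%.
Ca in CaSO_4: molar mass 136.134 g/mol; 1×40.078 = 40.078 g → 29.44 wt%.
Difference = 4.80 − 29.44 = -24.64 percentage points.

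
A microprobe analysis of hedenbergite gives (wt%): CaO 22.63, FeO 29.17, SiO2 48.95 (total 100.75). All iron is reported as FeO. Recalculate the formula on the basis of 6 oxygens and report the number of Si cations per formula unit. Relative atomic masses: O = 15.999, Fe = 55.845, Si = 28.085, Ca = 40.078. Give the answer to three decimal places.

CaO: 22.63/56.077 = 0.40355 mol → 0.40355 mol Ca, 0.40355 mol O.
FeO: 29.17/71.844 = 0.40602 mol → 0.40602 mol Fe, 0.40602 mol O.
SiO2: 48.95/60.083 = 0.81471 mol → 0.81471 mol Si, 1.62942 mol O.
Total oxygen = 2.43899 mol. Normalization factor = 6/2.43899 = 2.46003.
Si per 6 O = 0.81471 × 2.46003 = 2.004.

2.004 Si apfu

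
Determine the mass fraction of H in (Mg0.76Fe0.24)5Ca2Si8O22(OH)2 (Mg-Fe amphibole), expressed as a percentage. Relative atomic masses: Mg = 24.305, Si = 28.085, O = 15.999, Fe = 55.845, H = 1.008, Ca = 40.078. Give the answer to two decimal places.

Molar mass of (Mg0.76Fe0.24)5Ca2Si8O22(OH)2: 3.80×24.305 + 1.20×55.845 + 2×40.078 + 8×28.085 + 24×15.999 + 2×1.008 = 850.201 g/mol.
Mass of H per formula unit: 2 × 1.008 = 2.016 g.
Weight fraction H = 2.016 / 850.201 = 0.0024.

0.24 weight percent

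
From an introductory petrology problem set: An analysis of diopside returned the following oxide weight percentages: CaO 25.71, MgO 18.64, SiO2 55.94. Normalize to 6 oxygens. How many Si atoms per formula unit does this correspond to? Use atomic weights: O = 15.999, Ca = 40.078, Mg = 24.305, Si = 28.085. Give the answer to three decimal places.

2.007 Si apfu

CaO: 25.71/56.077 = 0.45848 mol → 0.45848 mol Ca, 0.45848 mol O.
MgO: 18.64/40.304 = 0.46249 mol → 0.46249 mol Mg, 0.46249 mol O.
SiO2: 55.94/60.083 = 0.93105 mol → 0.93105 mol Si, 1.86210 mol O.
Total oxygen = 2.78307 mol. Normalization factor = 6/2.78307 = 2.15589.
Si per 6 O = 0.93105 × 2.15589 = 2.007.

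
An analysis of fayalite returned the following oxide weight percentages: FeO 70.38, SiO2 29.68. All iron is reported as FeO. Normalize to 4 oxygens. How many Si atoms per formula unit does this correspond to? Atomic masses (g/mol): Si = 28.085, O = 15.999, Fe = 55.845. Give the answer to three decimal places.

1.004 Si apfu

FeO: 70.38/71.844 = 0.97962 mol → 0.97962 mol Fe, 0.97962 mol O.
SiO2: 29.68/60.083 = 0.49398 mol → 0.49398 mol Si, 0.98796 mol O.
Total oxygen = 1.96758 mol. Normalization factor = 4/1.96758 = 2.03295.
Si per 4 O = 0.49398 × 2.03295 = 1.004.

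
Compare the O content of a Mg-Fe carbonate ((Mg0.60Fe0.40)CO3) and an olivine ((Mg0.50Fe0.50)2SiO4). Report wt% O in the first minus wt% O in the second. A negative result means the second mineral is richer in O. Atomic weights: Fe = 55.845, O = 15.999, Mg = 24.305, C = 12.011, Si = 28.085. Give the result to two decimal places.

12.36 percentage points

O in (Mg0.60Fe0.40)CO3: molar mass 96.929 g/mol; 3×15.999 = 47.997 g → 49.52 wt%.
O in (Mg0.50Fe0.50)2SiO4: molar mass 172.231 g/mol; 4×15.999 = 63.996 g → 37.16 wt%.
Difference = 49.52 − 37.16 = 12.36 percentage points.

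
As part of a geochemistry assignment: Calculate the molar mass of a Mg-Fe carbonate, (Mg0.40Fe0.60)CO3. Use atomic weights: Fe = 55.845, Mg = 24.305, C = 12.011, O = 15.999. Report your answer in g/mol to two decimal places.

The formula mass is the sum 0.40·24.305 + 0.60·55.845 + 1·12.011 + 3·15.999.

103.24 g/mol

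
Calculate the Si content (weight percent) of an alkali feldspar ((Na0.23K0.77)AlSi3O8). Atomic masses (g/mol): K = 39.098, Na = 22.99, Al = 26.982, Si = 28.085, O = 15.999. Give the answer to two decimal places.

Molar mass of (Na0.23K0.77)AlSi3O8: 0.23*22.99 + 0.77*39.098 + 1*26.982 + 3*28.085 + 8*15.999 = 274.622 g/mol.
Mass of Si per formula unit: 3 × 28.085 = 84.255 g.
Weight fraction Si = 84.255 / 274.622 = 0.3068.

30.68 weight percent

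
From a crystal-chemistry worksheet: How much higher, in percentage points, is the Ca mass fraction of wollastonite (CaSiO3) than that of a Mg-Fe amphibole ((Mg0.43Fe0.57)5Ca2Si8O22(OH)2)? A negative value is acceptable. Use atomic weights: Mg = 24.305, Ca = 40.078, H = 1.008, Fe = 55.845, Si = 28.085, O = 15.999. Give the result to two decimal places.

M(CaSiO3) = 116.160 g/mol, so wt% Ca = 40.078/116.160 × 100 = 34.50%.
M((Mg0.43Fe0.57)5Ca2Si8O22(OH)2) = 902.242 g/mol, so wt% Ca = 80.156/902.242 × 100 = 8.88%.
34.50 − 8.88 = 25.62 pp.

25.62 percentage points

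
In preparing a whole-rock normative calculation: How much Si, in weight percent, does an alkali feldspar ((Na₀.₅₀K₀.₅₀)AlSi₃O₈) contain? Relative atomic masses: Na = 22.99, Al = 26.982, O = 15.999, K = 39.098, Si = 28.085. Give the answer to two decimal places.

Formula mass = 0.50*22.99 + 0.50*39.098 + 1*26.982 + 3*28.085 + 8*15.999 = 270.273 g/mol, of which 84.255 g is Si.
So Si makes up 84.255/270.273 = 0.3117 of the mass, i.e. 31.17%.

31.17 weight percent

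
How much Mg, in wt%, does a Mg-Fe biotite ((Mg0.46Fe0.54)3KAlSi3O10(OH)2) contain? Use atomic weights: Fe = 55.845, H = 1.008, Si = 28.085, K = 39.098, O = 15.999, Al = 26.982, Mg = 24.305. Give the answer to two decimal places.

7.16 wt%

Formula mass = 1.38*24.305 + 1.62*55.845 + 1*39.098 + 1*26.982 + 3*28.085 + 12*15.999 + 2*1.008 = 468.349 g/mol, of which 33.541 g is Mg.
So Mg makes up 33.541/468.349 = 0.0716 of the mass, i.e. 7.16%.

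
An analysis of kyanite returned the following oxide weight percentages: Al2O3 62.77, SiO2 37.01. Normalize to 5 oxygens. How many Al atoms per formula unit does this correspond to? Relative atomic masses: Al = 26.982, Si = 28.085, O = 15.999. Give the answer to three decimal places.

2.000 Al apfu

62.77 wt% Al2O3 ÷ 101.961 g/mol = 0.61563 mol, giving 1.23126 Al and 1.84689 O.
37.01 wt% SiO2 ÷ 60.083 g/mol = 0.61598 mol, giving 0.61598 Si and 1.23196 O.
Oxygen sums to 3.07885; scaling by 5/3.07885 = 1.62398 puts the formula on 5 O.
Al: 1.23126 × 1.62398 = 2.000 atoms per formula unit.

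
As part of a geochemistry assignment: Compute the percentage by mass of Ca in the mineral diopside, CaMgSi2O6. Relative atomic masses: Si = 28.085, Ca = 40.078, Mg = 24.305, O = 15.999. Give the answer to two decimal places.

M(CaMgSi2O6) = 216.547 g/mol.
Ca contributes 1 × 40.078 = 40.078 g per mole.
40.078/216.547 = 0.1851 → 18.51%.

18.51 mass %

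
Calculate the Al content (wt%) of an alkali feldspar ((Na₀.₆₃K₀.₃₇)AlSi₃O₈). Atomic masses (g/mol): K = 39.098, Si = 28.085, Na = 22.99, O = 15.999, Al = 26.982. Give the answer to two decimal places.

M((Na₀.₆₃K₀.₃₇)AlSi₃O₈) = 268.179 g/mol.
Al contributes 1 × 26.982 = 26.982 g per mole.
26.982/268.179 = 0.1006 → 10.06%.

10.06 wt%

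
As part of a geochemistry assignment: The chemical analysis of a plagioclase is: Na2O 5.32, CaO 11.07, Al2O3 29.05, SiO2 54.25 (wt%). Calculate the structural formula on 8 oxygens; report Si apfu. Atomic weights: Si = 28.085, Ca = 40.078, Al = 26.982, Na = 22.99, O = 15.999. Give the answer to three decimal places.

2.454 Si apfu

Na2O: 5.32/61.979 = 0.08584 mol → 0.17168 mol Na, 0.08584 mol O.
CaO: 11.07/56.077 = 0.19741 mol → 0.19741 mol Ca, 0.19741 mol O.
Al2O3: 29.05/101.961 = 0.28491 mol → 0.56982 mol Al, 0.85473 mol O.
SiO2: 54.25/60.083 = 0.90292 mol → 0.90292 mol Si, 1.80584 mol O.
Total oxygen = 2.94382 mol. Normalization factor = 8/2.94382 = 2.71756.
Si per 8 O = 0.90292 × 2.71756 = 2.454.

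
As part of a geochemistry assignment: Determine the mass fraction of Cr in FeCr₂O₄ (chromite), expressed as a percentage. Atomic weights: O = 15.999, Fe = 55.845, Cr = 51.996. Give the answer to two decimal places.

Formula mass = 1·55.845 + 2·51.996 + 4·15.999 = 223.833 g/mol, of which 103.992 g is Cr.
So Cr makes up 103.992/223.833 = 0.4646 of the mass, i.e. 46.46%.

46.46 weight percent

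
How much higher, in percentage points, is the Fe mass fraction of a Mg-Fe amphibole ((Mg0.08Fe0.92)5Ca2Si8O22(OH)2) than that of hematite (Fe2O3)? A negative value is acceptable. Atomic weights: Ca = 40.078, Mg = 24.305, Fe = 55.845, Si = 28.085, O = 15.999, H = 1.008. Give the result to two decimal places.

-43.11 percentage points

Fe in (Mg0.08Fe0.92)5Ca2Si8O22(OH)2: molar mass 957.437 g/mol; 4.60×55.845 = 256.887 g → 26.83 wt%.
Fe in Fe2O3: molar mass 159.687 g/mol; 2×55.845 = 111.690 g → 69.94 wt%.
Difference = 26.83 − 69.94 = -43.11 percentage points.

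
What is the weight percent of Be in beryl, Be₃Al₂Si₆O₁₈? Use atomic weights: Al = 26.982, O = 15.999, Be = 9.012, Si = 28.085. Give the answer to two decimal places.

Formula mass = 3×9.012 + 2×26.982 + 6×28.085 + 18×15.999 = 537.492 g/mol, of which 27.036 g is Be.
So Be makes up 27.036/537.492 = 0.0503 of the mass, i.e. 5.03%.

5.03 weight percent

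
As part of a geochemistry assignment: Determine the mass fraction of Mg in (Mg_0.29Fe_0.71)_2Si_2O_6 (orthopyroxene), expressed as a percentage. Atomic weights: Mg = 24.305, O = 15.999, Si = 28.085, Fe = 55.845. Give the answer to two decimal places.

5.74 wt%

Formula mass = 0.58·24.305 + 1.42·55.845 + 2·28.085 + 6·15.999 = 245.561 g/mol, of which 14.097 g is Mg.
So Mg makes up 14.097/245.561 = 0.0574 of the mass, i.e. 5.74%.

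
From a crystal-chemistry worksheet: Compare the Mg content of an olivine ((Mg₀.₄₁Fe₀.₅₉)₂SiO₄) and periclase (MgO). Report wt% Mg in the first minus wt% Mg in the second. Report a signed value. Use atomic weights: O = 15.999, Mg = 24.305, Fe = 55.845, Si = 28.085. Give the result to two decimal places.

-49.10 percentage points

M((Mg₀.₄₁Fe₀.₅₉)₂SiO₄) = 177.908 g/mol, so wt% Mg = 19.930/177.908 × 100 = 11.20%.
M(MgO) = 40.304 g/mol, so wt% Mg = 24.305/40.304 × 100 = 60.30%.
11.20 − 60.30 = -49.10 pp.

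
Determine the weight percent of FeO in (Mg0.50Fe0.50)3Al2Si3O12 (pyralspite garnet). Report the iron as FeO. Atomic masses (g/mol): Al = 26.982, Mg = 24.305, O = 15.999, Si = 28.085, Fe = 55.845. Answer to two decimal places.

Molar mass of (Mg0.50Fe0.50)3Al2Si3O12 = 1.50×24.305 + 1.50×55.845 + 2×26.982 + 3×28.085 + 12×15.999 = 450.432 g/mol.
Each formula unit contains 1.50 Fe, equivalent to 1.50/1 = 1.5000 mol FeO.
M(FeO) = 1×55.845 + 1×15.999 = 71.844 g/mol.
Mass of FeO per formula unit = 1.5000 × 71.844 = 107.766 g.
FeO wt% = 107.766 / 450.432 × 100 = 23.93%.

23.93 wt%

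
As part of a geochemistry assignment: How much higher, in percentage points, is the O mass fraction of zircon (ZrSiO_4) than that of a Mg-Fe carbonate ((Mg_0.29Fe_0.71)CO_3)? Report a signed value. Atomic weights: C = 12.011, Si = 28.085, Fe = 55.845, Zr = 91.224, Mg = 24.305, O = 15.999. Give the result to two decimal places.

M(ZrSiO_4) = 183.305 g/mol, so wt% O = 63.996/183.305 × 100 = 34.91%.
M((Mg_0.29Fe_0.71)CO_3) = 106.706 g/mol, so wt% O = 47.997/106.706 × 100 = 44.98%.
34.91 − 44.98 = -10.07 pp.

-10.07 percentage points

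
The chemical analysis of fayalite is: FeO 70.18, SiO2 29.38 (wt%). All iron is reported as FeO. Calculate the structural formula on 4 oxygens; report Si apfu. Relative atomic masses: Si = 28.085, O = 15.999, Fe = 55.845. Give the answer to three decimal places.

70.18 wt% FeO ÷ 71.844 g/mol = 0.97684 mol, giving 0.97684 Fe and 0.97684 O.
29.38 wt% SiO2 ÷ 60.083 g/mol = 0.48899 mol, giving 0.48899 Si and 0.97798 O.
Oxygen sums to 1.95482; scaling by 4/1.95482 = 2.04622 puts the formula on 4 O.
Si: 0.48899 × 2.04622 = 1.001 atoms per formula unit.

1.001 Si apfu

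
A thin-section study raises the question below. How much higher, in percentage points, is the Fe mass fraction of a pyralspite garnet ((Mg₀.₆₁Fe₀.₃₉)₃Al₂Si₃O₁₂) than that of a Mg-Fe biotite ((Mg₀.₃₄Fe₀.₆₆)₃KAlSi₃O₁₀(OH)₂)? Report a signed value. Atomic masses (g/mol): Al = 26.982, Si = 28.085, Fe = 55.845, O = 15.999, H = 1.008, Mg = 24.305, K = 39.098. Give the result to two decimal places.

First mineral: 65.339 g Fe in 440.024 g formula = 14.85 wt% Fe.
Second mineral: 110.573 g Fe in 479.703 g formula = 23.05 wt% Fe.
14.85% − 23.05% gives a difference of -8.20 percentage points.

-8.20 percentage points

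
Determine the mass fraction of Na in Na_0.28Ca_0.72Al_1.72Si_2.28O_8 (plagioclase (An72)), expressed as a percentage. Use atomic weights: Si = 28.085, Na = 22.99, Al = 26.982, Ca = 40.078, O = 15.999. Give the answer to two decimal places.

Formula mass = 0.28·22.99 + 0.72·40.078 + 1.72·26.982 + 2.28·28.085 + 8·15.999 = 273.728 g/mol, of which 6.437 g is Na.
So Na makes up 6.437/273.728 = 0.0235 of the mass, i.e. 2.35%.

2.35 mass %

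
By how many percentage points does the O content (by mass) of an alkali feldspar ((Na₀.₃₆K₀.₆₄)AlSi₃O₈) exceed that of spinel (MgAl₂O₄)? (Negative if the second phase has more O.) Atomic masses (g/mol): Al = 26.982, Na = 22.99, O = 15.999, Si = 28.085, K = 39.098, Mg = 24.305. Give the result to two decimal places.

1.98 percentage points

O in (Na₀.₃₆K₀.₆₄)AlSi₃O₈: molar mass 272.528 g/mol; 8×15.999 = 127.992 g → 46.96 wt%.
O in MgAl₂O₄: molar mass 142.265 g/mol; 4×15.999 = 63.996 g → 44.98 wt%.
Difference = 46.96 − 44.98 = 1.98 percentage points.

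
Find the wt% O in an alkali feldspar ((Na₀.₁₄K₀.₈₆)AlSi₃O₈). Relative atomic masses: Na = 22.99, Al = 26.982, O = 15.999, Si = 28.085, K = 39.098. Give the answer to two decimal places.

46.36 mass %

Molar mass of (Na₀.₁₄K₀.₈₆)AlSi₃O₈: 0.14×22.99 + 0.86×39.098 + 1×26.982 + 3×28.085 + 8×15.999 = 276.072 g/mol.
Mass of O per formula unit: 8 × 15.999 = 127.992 g.
Weight fraction O = 127.992 / 276.072 = 0.4636.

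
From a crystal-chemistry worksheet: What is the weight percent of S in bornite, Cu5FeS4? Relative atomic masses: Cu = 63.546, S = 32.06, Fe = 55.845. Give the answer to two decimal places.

25.56 wt%

Formula mass = 5*63.546 + 1*55.845 + 4*32.06 = 501.815 g/mol, of which 128.240 g is S.
So S makes up 128.240/501.815 = 0.2556 of the mass, i.e. 25.56%.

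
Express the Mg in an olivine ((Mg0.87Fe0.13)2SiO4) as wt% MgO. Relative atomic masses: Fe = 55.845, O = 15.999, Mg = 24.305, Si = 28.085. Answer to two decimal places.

47.10 wt%

Molar mass of (Mg0.87Fe0.13)2SiO4 = 1.74*24.305 + 0.26*55.845 + 1*28.085 + 4*15.999 = 148.891 g/mol.
Each formula unit contains 1.74 Mg, equivalent to 1.74/1 = 1.7400 mol MgO.
M(MgO) = 1×24.305 + 1×15.999 = 40.304 g/mol.
Mass of MgO per formula unit = 1.7400 × 40.304 = 70.129 g.
MgO wt% = 70.129 / 148.891 × 100 = 47.10%.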